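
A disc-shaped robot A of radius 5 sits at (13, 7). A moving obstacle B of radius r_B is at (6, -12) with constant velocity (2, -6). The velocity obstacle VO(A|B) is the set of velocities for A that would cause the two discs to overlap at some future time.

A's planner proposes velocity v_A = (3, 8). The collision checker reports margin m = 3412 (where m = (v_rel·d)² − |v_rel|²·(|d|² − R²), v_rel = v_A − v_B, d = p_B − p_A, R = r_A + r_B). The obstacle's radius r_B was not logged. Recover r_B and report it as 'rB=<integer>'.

m = 3412
d = (-7, -19);  v_rel = (1, 14),  |v_rel|² = 197
v_rel×d = (1)·(-19) − (14)·(-7) = 79
since m = R²·197 − 79²:  R² = (6241 + 3412) / 197 = 49
R = √49 = 7  ⇒  r_B = 7 − 5 = 2

rB=2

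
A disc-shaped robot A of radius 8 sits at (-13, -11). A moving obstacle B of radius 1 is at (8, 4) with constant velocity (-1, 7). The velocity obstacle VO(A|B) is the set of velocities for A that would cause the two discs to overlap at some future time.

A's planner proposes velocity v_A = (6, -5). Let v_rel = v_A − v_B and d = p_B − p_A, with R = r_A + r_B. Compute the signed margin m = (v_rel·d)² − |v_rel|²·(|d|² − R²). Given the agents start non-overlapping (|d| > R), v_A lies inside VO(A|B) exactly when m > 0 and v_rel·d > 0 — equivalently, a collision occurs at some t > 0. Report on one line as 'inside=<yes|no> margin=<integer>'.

d = (21, 15),  |d|² = 666;  R = 8+1 = 9,  c = 666−9² = 585
v_rel = (7, -12),  |v_rel|² = 193;  v_rel·d = (7)·(21) + (-12)·(15) = -33
193·t² + 66·t + 585 = 0  ⇒  m = (-33)² − 193·585 = -111816
m = -111816 < 0,  v_rel·d = -33 < 0  ⇒  outside

inside=no margin=-111816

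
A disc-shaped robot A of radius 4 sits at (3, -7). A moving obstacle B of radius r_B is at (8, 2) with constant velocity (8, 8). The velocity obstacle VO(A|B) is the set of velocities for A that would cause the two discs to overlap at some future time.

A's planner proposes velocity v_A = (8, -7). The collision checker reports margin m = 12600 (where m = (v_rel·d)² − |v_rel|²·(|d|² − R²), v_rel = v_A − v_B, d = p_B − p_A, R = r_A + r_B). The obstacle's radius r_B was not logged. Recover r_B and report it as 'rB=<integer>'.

m = 12600
d = (5, 9);  v_rel = (0, -15),  |v_rel|² = 225
v_rel×d = (0)·(9) − (-15)·(5) = 75
since m = R²·225 − 75²:  R² = (5625 + 12600) / 225 = 81
R = √81 = 9  ⇒  r_B = 9 − 4 = 5

rB=5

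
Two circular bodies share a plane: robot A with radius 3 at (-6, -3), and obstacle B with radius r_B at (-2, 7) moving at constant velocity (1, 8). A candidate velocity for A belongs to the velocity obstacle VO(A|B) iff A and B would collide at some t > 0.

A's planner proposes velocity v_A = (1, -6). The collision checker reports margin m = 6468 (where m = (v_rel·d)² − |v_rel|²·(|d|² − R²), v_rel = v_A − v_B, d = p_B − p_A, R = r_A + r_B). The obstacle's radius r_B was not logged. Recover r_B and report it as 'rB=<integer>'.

m = 6468
d = (4, 10);  v_rel = (0, -14),  |v_rel|² = 196
v_rel×d = (0)·(10) − (-14)·(4) = 56
since m = R²·196 − 56²:  R² = (3136 + 6468) / 196 = 49
R = √49 = 7  ⇒  r_B = 7 − 3 = 4

rB=4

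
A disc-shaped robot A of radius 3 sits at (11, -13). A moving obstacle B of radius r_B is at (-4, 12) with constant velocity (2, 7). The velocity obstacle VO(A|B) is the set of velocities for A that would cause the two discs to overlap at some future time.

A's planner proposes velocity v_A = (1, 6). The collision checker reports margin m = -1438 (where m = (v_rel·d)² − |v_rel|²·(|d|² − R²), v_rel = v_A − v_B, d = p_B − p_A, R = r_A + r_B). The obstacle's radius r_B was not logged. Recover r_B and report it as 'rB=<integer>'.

m = -1438
d = (-15, 25);  v_rel = (-1, -1),  |v_rel|² = 2
v_rel×d = (-1)·(25) − (-1)·(-15) = -40
since m = R²·2 − (-40)²:  R² = (1600 + -1438) / 2 = 81
R = √81 = 9  ⇒  r_B = 9 − 3 = 6

rB=6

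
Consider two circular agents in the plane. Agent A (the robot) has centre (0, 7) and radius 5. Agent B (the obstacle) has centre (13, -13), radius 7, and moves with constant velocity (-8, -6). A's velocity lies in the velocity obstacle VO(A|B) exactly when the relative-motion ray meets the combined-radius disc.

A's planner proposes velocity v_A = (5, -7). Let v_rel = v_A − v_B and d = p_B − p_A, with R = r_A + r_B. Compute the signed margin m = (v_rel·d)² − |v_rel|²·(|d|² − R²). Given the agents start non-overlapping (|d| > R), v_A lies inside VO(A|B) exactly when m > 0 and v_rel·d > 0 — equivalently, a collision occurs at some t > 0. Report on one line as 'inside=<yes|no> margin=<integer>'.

d = (13, -20),  |d|² = 569;  R = 5+7 = 12,  c = 569−12² = 425
v_rel = (13, -1),  |v_rel|² = 170;  v_rel·d = (13)·(13) + (-1)·(-20) = 189
170·t² − 378·t + 425 = 0  ⇒  m = 189² − 170·425 = -36529
m = -36529 < 0,  v_rel·d = 189 > 0  ⇒  outside

inside=no margin=-36529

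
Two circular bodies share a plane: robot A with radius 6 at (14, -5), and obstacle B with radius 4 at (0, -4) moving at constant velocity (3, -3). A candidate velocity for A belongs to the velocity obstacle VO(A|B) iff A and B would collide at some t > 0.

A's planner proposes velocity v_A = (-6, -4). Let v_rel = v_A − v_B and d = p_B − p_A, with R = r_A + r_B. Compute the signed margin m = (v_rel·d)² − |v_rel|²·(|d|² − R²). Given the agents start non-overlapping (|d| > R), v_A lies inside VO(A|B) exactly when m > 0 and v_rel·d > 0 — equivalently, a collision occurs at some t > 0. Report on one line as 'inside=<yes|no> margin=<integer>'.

d = (-14, 1),  |d|² = 197;  R = 6+4 = 10,  c = 197−10² = 97
v_rel = (-9, -1),  |v_rel|² = 82;  v_rel·d = (-9)·(-14) + (-1)·(1) = 125
82·t² − 250·t + 97 = 0  ⇒  m = 125² − 82·97 = 7671
m = 7671 > 0,  v_rel·d = 125 > 0  ⇒  inside

inside=yes margin=7671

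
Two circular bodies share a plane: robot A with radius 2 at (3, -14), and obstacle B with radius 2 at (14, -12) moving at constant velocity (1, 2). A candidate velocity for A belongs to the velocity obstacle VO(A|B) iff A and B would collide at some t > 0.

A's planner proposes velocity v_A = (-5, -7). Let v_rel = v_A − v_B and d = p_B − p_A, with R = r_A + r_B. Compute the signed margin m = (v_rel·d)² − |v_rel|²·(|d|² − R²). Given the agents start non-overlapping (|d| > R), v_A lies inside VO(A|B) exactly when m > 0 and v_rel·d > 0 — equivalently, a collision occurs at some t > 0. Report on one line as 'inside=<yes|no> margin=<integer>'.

d = (11, 2),  |d|² = 125;  R = 2+2 = 4,  c = 125−4² = 109
v_rel = (-6, -9),  |v_rel|² = 117;  v_rel·d = (-6)·(11) + (-9)·(2) = -84
117·t² + 168·t + 109 = 0  ⇒  m = (-84)² − 117·109 = -5697
m = -5697 < 0,  v_rel·d = -84 < 0  ⇒  outside

inside=no margin=-5697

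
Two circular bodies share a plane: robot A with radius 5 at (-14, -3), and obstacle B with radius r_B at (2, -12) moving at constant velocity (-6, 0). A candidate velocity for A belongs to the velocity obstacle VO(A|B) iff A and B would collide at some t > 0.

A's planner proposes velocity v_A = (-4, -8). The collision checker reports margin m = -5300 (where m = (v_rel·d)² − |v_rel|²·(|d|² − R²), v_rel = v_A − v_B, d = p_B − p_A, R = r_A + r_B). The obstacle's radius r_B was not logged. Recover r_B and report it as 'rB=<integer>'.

m = -5300
d = (16, -9);  v_rel = (2, -8),  |v_rel|² = 68
v_rel×d = (2)·(-9) − (-8)·(16) = 110
since m = R²·68 − 110²:  R² = (12100 + -5300) / 68 = 100
R = √100 = 10  ⇒  r_B = 10 − 5 = 5

rB=5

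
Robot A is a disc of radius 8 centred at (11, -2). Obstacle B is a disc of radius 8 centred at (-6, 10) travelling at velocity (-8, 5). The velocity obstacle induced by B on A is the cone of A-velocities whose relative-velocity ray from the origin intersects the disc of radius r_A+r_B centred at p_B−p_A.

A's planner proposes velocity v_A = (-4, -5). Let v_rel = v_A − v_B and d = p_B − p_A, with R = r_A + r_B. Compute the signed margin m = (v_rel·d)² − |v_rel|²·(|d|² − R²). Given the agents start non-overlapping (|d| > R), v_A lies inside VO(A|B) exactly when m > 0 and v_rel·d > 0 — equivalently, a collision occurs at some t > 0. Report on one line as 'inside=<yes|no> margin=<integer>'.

d = (-17, 12),  |d|² = 433;  R = 8+8 = 16,  c = 433−16² = 177
v_rel = (4, -10),  |v_rel|² = 116;  v_rel·d = (4)·(-17) + (-10)·(12) = -188
116·t² + 376·t + 177 = 0  ⇒  m = (-188)² − 116·177 = 14812
m = 14812 > 0,  v_rel·d = -188 < 0  ⇒  outside

inside=no margin=14812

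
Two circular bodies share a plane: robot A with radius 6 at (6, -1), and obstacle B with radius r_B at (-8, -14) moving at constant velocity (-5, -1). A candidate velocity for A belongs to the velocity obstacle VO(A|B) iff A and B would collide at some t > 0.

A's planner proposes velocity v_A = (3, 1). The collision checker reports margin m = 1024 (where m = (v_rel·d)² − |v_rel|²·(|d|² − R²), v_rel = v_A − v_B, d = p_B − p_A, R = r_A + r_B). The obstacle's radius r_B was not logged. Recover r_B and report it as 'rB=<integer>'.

m = 1024
d = (-14, -13);  v_rel = (8, 2),  |v_rel|² = 68
v_rel×d = (8)·(-13) − (2)·(-14) = -76
since m = R²·68 − (-76)²:  R² = (5776 + 1024) / 68 = 100
R = √100 = 10  ⇒  r_B = 10 − 6 = 4

rB=4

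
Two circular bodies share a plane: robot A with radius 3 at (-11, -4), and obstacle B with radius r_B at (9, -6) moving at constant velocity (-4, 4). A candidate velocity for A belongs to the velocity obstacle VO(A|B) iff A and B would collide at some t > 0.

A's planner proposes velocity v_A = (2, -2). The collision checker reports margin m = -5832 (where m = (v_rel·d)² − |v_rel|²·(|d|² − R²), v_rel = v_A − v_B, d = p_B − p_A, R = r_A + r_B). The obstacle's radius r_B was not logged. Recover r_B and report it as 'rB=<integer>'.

m = -5832
d = (20, -2);  v_rel = (6, -6),  |v_rel|² = 72
v_rel×d = (6)·(-2) − (-6)·(20) = 108
since m = R²·72 − 108²:  R² = (11664 + -5832) / 72 = 81
R = √81 = 9  ⇒  r_B = 9 − 3 = 6

rB=6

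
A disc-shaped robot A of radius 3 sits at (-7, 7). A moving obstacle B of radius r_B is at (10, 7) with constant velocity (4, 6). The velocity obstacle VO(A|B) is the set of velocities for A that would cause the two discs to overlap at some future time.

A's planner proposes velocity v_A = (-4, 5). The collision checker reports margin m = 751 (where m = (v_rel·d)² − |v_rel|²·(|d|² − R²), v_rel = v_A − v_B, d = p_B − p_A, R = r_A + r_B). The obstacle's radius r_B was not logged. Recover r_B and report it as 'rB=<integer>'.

m = 751
d = (17, 0);  v_rel = (-8, -1),  |v_rel|² = 65
v_rel×d = (-8)·(0) − (-1)·(17) = 17
since m = R²·65 − 17²:  R² = (289 + 751) / 65 = 16
R = √16 = 4  ⇒  r_B = 4 − 3 = 1

rB=1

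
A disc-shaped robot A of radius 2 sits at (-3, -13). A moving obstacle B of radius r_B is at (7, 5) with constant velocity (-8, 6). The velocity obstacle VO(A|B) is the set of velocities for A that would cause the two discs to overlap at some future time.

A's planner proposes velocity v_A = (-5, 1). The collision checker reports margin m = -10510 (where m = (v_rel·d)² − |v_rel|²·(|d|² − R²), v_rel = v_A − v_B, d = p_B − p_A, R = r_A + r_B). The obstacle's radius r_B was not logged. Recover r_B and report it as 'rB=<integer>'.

m = -10510
d = (10, 18);  v_rel = (3, -5),  |v_rel|² = 34
v_rel×d = (3)·(18) − (-5)·(10) = 104
since m = R²·34 − 104²:  R² = (10816 + -10510) / 34 = 9
R = √9 = 3  ⇒  r_B = 3 − 2 = 1

rB=1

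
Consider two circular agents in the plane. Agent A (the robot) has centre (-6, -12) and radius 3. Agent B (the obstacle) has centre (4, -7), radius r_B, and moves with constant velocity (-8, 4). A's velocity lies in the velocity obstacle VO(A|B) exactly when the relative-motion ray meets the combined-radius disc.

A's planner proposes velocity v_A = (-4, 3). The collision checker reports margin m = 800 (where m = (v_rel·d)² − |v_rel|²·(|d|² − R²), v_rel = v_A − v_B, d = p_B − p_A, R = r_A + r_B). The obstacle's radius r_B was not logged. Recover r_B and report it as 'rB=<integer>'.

m = 800
d = (10, 5);  v_rel = (4, -1),  |v_rel|² = 17
v_rel×d = (4)·(5) − (-1)·(10) = 30
since m = R²·17 − 30²:  R² = (900 + 800) / 17 = 100
R = √100 = 10  ⇒  r_B = 10 − 3 = 7

rB=7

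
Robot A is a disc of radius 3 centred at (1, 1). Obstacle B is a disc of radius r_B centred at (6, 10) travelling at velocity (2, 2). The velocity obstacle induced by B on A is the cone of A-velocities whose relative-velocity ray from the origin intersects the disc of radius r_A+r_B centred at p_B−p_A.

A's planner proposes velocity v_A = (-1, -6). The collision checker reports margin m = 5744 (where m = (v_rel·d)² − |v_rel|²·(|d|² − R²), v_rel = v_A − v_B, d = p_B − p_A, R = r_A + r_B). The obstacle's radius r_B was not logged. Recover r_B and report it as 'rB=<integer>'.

m = 5744
d = (5, 9);  v_rel = (-3, -8),  |v_rel|² = 73
v_rel×d = (-3)·(9) − (-8)·(5) = 13
since m = R²·73 − 13²:  R² = (169 + 5744) / 73 = 81
R = √81 = 9  ⇒  r_B = 9 − 3 = 6

rB=6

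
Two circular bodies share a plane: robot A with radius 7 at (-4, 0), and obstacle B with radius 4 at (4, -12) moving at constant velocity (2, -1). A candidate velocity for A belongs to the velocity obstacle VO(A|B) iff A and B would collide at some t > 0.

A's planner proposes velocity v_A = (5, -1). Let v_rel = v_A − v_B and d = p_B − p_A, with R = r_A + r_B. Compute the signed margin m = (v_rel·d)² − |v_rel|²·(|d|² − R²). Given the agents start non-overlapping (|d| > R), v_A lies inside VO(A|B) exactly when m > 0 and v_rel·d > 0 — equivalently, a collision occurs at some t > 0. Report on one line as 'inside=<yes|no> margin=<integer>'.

d = (8, -12),  |d|² = 208;  R = 7+4 = 11,  c = 208−11² = 87
v_rel = (3, 0),  |v_rel|² = 9;  v_rel·d = (3)·(8) + (0)·(-12) = 24
9·t² − 48·t + 87 = 0  ⇒  m = 24² − 9·87 = -207
m = -207 < 0,  v_rel·d = 24 > 0  ⇒  outside

inside=no margin=-207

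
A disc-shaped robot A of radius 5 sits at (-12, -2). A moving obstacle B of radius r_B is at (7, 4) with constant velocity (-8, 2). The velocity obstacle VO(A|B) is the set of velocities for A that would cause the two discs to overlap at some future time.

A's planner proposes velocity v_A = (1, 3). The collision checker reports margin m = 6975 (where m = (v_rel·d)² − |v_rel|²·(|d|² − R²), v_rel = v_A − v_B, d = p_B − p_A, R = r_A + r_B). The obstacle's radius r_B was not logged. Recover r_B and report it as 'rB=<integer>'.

m = 6975
d = (19, 6);  v_rel = (9, 1),  |v_rel|² = 82
v_rel×d = (9)·(6) − (1)·(19) = 35
since m = R²·82 − 35²:  R² = (1225 + 6975) / 82 = 100
R = √100 = 10  ⇒  r_B = 10 − 5 = 5

rB=5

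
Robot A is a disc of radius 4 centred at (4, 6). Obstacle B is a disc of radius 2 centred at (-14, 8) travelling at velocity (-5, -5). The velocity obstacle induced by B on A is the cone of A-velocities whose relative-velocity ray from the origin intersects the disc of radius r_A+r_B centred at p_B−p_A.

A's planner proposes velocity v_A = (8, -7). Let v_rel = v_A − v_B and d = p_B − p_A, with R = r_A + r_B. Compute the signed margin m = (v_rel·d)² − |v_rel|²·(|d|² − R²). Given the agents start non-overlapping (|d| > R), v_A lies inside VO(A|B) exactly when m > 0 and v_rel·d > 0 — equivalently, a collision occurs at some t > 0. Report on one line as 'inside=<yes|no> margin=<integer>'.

d = (-18, 2),  |d|² = 328;  R = 4+2 = 6,  c = 328−6² = 292
v_rel = (13, -2),  |v_rel|² = 173;  v_rel·d = (13)·(-18) + (-2)·(2) = -238
173·t² + 476·t + 292 = 0  ⇒  m = (-238)² − 173·292 = 6128
m = 6128 > 0,  v_rel·d = -238 < 0  ⇒  outside

inside=no margin=6128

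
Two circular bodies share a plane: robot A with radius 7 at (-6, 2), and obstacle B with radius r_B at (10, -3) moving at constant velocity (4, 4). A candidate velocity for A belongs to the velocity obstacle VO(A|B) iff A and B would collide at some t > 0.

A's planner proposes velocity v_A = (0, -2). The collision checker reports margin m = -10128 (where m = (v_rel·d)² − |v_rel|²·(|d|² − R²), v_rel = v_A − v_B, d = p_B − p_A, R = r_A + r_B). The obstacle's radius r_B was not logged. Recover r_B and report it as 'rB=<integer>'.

m = -10128
d = (16, -5);  v_rel = (-4, -6),  |v_rel|² = 52
v_rel×d = (-4)·(-5) − (-6)·(16) = 116
since m = R²·52 − 116²:  R² = (13456 + -10128) / 52 = 64
R = √64 = 8  ⇒  r_B = 8 − 7 = 1

rB=1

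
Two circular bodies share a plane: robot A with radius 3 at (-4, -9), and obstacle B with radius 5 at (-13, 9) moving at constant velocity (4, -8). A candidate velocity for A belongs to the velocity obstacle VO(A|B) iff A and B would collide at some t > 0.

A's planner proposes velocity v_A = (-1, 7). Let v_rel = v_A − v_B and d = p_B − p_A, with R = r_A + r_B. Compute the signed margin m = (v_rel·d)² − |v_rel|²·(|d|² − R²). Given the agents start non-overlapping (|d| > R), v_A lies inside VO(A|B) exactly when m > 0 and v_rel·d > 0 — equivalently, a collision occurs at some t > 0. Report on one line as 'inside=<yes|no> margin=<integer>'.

d = (-9, 18),  |d|² = 405;  R = 3+5 = 8,  c = 405−8² = 341
v_rel = (-5, 15),  |v_rel|² = 250;  v_rel·d = (-5)·(-9) + (15)·(18) = 315
250·t² − 630·t + 341 = 0  ⇒  m = 315² − 250·341 = 13975
m = 13975 > 0,  v_rel·d = 315 > 0  ⇒  inside

inside=yes margin=13975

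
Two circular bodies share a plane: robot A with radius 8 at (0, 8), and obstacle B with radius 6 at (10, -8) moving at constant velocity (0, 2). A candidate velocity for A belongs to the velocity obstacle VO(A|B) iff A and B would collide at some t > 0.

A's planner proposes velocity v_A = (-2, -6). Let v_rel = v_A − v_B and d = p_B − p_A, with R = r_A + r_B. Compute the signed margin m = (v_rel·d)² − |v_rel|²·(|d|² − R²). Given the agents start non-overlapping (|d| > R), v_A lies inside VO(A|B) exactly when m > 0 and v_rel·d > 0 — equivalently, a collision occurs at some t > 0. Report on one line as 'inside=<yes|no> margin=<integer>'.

d = (10, -16),  |d|² = 356;  R = 8+6 = 14,  c = 356−14² = 160
v_rel = (-2, -8),  |v_rel|² = 68;  v_rel·d = (-2)·(10) + (-8)·(-16) = 108
68·t² − 216·t + 160 = 0  ⇒  m = 108² − 68·160 = 784
m = 784 > 0,  v_rel·d = 108 > 0  ⇒  inside

inside=yes margin=784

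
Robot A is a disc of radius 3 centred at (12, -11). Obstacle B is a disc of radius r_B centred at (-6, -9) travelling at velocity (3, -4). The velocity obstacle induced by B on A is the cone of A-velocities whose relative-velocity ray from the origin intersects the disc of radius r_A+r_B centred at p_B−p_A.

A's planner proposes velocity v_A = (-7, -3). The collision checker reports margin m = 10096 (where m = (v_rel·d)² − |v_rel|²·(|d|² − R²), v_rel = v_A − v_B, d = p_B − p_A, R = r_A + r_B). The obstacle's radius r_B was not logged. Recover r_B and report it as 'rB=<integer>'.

m = 10096
d = (-18, 2);  v_rel = (-10, 1),  |v_rel|² = 101
v_rel×d = (-10)·(2) − (1)·(-18) = -2
since m = R²·101 − (-2)²:  R² = (4 + 10096) / 101 = 100
R = √100 = 10  ⇒  r_B = 10 − 3 = 7

rB=7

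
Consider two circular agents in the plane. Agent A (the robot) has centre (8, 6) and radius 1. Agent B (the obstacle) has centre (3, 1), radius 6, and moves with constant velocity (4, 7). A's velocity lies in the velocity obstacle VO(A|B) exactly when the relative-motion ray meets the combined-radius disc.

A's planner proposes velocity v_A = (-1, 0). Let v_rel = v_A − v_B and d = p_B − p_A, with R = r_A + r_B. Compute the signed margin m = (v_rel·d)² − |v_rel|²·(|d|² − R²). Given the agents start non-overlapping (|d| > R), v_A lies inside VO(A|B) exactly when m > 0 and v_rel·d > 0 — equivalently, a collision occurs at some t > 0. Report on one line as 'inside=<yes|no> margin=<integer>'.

d = (-5, -5),  |d|² = 50;  R = 1+6 = 7,  c = 50−7² = 1
v_rel = (-5, -7),  |v_rel|² = 74;  v_rel·d = (-5)·(-5) + (-7)·(-5) = 60
74·t² − 120·t + 1 = 0  ⇒  m = 60² − 74·1 = 3526
m = 3526 > 0,  v_rel·d = 60 > 0  ⇒  inside

inside=yes margin=3526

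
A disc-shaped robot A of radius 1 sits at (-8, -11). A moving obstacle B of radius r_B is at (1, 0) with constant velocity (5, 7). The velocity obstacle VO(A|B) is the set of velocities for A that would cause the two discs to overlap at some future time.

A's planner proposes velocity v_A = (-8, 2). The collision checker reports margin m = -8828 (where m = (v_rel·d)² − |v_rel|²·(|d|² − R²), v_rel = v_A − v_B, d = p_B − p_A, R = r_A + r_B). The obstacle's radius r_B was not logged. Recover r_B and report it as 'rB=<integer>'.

m = -8828
d = (9, 11);  v_rel = (-13, -5),  |v_rel|² = 194
v_rel×d = (-13)·(11) − (-5)·(9) = -98
since m = R²·194 − (-98)²:  R² = (9604 + -8828) / 194 = 4
R = √4 = 2  ⇒  r_B = 2 − 1 = 1

rB=1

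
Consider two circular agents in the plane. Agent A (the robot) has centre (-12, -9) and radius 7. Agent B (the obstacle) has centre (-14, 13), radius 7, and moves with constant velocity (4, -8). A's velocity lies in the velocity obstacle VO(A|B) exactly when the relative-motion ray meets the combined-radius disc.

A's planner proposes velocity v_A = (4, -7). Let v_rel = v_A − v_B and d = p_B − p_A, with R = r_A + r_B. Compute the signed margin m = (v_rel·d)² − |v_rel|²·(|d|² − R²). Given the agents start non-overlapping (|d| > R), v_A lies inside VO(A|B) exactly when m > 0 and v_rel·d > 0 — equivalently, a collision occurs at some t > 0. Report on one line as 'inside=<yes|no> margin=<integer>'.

d = (-2, 22),  |d|² = 488;  R = 7+7 = 14,  c = 488−14² = 292
v_rel = (0, 1),  |v_rel|² = 1;  v_rel·d = (0)·(-2) + (1)·(22) = 22
1·t² − 44·t + 292 = 0  ⇒  m = 22² − 1·292 = 192
m = 192 > 0,  v_rel·d = 22 > 0  ⇒  inside

inside=yes margin=192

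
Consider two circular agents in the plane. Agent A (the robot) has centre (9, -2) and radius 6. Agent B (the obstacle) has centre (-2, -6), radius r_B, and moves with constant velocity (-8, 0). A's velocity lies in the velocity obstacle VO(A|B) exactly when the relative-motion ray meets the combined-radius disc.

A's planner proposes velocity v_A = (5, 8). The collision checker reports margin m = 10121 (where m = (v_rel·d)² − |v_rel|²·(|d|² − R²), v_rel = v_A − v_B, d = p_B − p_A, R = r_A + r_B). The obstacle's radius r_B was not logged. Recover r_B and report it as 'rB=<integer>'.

m = 10121
d = (-11, -4);  v_rel = (13, 8),  |v_rel|² = 233
v_rel×d = (13)·(-4) − (8)·(-11) = 36
since m = R²·233 − 36²:  R² = (1296 + 10121) / 233 = 49
R = √49 = 7  ⇒  r_B = 7 − 6 = 1

rB=1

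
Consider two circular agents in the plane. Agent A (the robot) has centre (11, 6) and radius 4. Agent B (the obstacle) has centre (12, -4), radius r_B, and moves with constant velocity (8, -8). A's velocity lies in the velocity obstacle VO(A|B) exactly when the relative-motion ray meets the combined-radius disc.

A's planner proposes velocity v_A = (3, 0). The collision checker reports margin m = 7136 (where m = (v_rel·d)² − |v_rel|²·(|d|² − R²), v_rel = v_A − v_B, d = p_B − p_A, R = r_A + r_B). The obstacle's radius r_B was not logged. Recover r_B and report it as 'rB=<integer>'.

m = 7136
d = (1, -10);  v_rel = (-5, 8),  |v_rel|² = 89
v_rel×d = (-5)·(-10) − (8)·(1) = 42
since m = R²·89 − 42²:  R² = (1764 + 7136) / 89 = 100
R = √100 = 10  ⇒  r_B = 10 − 4 = 6

rB=6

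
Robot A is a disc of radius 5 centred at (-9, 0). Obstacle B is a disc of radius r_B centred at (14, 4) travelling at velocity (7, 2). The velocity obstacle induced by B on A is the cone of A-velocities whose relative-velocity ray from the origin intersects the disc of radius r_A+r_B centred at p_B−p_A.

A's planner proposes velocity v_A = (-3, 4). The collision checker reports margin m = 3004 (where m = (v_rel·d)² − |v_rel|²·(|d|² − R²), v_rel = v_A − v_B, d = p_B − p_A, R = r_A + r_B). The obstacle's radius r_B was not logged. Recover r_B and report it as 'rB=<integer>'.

m = 3004
d = (23, 4);  v_rel = (-10, 2),  |v_rel|² = 104
v_rel×d = (-10)·(4) − (2)·(23) = -86
since m = R²·104 − (-86)²:  R² = (7396 + 3004) / 104 = 100
R = √100 = 10  ⇒  r_B = 10 − 5 = 5

rB=5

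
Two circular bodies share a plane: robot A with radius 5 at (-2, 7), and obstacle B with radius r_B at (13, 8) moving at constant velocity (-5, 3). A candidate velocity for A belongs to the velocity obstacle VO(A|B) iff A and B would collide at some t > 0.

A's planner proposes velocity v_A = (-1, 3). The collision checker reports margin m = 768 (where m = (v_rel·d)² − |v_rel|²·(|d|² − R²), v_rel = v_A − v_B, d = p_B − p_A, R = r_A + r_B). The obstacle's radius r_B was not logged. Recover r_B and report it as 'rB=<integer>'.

m = 768
d = (15, 1);  v_rel = (4, 0),  |v_rel|² = 16
v_rel×d = (4)·(1) − (0)·(15) = 4
since m = R²·16 − 4²:  R² = (16 + 768) / 16 = 49
R = √49 = 7  ⇒  r_B = 7 − 5 = 2

rB=2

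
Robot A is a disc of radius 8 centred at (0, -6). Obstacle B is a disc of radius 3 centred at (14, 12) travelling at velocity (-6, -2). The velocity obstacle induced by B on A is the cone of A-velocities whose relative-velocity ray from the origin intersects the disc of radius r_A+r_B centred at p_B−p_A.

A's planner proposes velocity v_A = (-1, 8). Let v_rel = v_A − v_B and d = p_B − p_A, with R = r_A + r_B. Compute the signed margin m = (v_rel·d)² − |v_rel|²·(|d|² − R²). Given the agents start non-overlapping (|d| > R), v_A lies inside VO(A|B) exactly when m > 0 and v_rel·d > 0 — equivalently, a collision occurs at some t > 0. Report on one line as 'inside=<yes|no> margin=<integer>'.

d = (14, 18),  |d|² = 520;  R = 8+3 = 11,  c = 520−11² = 399
v_rel = (5, 10),  |v_rel|² = 125;  v_rel·d = (5)·(14) + (10)·(18) = 250
125·t² − 500·t + 399 = 0  ⇒  m = 250² − 125·399 = 12625
m = 12625 > 0,  v_rel·d = 250 > 0  ⇒  inside

inside=yes margin=12625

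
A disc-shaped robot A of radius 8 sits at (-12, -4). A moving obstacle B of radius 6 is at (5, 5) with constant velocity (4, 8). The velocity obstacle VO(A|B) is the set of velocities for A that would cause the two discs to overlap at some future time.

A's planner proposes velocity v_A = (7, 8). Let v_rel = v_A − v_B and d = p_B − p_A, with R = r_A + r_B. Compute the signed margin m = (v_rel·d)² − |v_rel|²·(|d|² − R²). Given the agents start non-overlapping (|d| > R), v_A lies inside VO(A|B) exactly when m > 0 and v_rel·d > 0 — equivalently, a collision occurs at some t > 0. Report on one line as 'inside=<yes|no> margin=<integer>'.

d = (17, 9),  |d|² = 370;  R = 8+6 = 14,  c = 370−14² = 174
v_rel = (3, 0),  |v_rel|² = 9;  v_rel·d = (3)·(17) + (0)·(9) = 51
9·t² − 102·t + 174 = 0  ⇒  m = 51² − 9·174 = 1035
m = 1035 > 0,  v_rel·d = 51 > 0  ⇒  inside

inside=yes margin=1035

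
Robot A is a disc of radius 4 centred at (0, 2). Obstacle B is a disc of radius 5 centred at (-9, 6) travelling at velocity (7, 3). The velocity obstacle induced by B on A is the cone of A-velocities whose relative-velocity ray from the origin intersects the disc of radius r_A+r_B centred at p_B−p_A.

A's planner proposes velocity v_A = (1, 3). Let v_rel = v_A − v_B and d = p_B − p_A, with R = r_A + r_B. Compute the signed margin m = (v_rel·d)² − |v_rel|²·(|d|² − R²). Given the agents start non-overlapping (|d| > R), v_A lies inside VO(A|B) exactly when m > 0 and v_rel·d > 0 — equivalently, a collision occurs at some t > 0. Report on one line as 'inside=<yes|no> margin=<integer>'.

d = (-9, 4),  |d|² = 97;  R = 4+5 = 9,  c = 97−9² = 16
v_rel = (-6, 0),  |v_rel|² = 36;  v_rel·d = (-6)·(-9) + (0)·(4) = 54
36·t² − 108·t + 16 = 0  ⇒  m = 54² − 36·16 = 2340
m = 2340 > 0,  v_rel·d = 54 > 0  ⇒  inside

inside=yes margin=2340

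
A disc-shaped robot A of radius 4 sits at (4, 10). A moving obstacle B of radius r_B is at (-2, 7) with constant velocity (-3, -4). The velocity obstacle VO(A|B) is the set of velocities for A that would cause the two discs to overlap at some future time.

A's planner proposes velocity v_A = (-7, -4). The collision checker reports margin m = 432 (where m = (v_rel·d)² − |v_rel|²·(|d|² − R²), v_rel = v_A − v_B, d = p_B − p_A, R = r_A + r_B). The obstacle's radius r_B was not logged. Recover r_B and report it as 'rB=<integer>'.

m = 432
d = (-6, -3);  v_rel = (-4, 0),  |v_rel|² = 16
v_rel×d = (-4)·(-3) − (0)·(-6) = 12
since m = R²·16 − 12²:  R² = (144 + 432) / 16 = 36
R = √36 = 6  ⇒  r_B = 6 − 4 = 2

rB=2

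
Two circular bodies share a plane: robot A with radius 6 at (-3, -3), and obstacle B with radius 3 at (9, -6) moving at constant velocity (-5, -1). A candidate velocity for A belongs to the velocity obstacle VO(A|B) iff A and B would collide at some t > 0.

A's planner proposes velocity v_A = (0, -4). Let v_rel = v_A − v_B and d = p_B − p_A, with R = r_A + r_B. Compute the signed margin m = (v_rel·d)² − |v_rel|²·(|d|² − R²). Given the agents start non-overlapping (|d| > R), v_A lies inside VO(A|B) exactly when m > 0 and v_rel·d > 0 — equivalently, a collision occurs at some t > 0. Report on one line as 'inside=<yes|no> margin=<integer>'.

d = (12, -3),  |d|² = 153;  R = 6+3 = 9,  c = 153−9² = 72
v_rel = (5, -3),  |v_rel|² = 34;  v_rel·d = (5)·(12) + (-3)·(-3) = 69
34·t² − 138·t + 72 = 0  ⇒  m = 69² − 34·72 = 2313
m = 2313 > 0,  v_rel·d = 69 > 0  ⇒  inside

inside=yes margin=2313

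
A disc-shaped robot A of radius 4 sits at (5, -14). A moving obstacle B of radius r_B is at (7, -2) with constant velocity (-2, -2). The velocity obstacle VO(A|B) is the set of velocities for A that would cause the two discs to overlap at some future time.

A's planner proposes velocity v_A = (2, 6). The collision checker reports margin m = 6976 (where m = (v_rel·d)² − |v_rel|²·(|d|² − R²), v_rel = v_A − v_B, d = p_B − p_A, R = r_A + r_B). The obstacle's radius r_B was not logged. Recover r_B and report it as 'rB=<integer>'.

m = 6976
d = (2, 12);  v_rel = (4, 8),  |v_rel|² = 80
v_rel×d = (4)·(12) − (8)·(2) = 32
since m = R²·80 − 32²:  R² = (1024 + 6976) / 80 = 100
R = √100 = 10  ⇒  r_B = 10 − 4 = 6

rB=6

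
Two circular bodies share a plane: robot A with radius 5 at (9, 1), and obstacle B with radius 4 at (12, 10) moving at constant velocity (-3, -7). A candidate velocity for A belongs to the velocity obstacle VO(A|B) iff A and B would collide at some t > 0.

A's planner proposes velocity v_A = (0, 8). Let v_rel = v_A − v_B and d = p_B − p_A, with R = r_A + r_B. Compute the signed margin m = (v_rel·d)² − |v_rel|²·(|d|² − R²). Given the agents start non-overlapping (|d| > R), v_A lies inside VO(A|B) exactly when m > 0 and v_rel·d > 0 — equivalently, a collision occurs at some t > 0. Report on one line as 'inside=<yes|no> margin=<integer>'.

d = (3, 9),  |d|² = 90;  R = 5+4 = 9,  c = 90−9² = 9
v_rel = (3, 15),  |v_rel|² = 234;  v_rel·d = (3)·(3) + (15)·(9) = 144
234·t² − 288·t + 9 = 0  ⇒  m = 144² − 234·9 = 18630
m = 18630 > 0,  v_rel·d = 144 > 0  ⇒  inside

inside=yes margin=18630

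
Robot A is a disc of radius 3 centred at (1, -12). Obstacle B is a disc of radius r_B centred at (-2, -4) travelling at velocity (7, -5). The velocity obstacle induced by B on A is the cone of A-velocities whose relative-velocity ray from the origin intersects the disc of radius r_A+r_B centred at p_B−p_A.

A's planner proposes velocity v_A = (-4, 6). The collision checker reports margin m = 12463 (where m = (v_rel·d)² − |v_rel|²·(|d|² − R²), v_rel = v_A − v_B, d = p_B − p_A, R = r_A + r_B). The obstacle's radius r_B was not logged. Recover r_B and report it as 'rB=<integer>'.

m = 12463
d = (-3, 8);  v_rel = (-11, 11),  |v_rel|² = 242
v_rel×d = (-11)·(8) − (11)·(-3) = -55
since m = R²·242 − (-55)²:  R² = (3025 + 12463) / 242 = 64
R = √64 = 8  ⇒  r_B = 8 − 3 = 5

rB=5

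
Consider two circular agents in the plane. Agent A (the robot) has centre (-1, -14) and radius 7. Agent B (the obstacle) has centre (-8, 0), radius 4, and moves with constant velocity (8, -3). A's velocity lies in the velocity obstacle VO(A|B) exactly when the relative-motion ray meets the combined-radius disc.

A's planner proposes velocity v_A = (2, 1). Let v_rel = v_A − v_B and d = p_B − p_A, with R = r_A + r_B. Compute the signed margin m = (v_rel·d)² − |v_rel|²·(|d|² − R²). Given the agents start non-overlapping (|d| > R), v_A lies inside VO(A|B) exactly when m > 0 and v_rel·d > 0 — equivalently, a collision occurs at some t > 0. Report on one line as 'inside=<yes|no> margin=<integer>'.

d = (-7, 14),  |d|² = 245;  R = 7+4 = 11,  c = 245−11² = 124
v_rel = (-6, 4),  |v_rel|² = 52;  v_rel·d = (-6)·(-7) + (4)·(14) = 98
52·t² − 196·t + 124 = 0  ⇒  m = 98² − 52·124 = 3156
m = 3156 > 0,  v_rel·d = 98 > 0  ⇒  inside

inside=yes margin=3156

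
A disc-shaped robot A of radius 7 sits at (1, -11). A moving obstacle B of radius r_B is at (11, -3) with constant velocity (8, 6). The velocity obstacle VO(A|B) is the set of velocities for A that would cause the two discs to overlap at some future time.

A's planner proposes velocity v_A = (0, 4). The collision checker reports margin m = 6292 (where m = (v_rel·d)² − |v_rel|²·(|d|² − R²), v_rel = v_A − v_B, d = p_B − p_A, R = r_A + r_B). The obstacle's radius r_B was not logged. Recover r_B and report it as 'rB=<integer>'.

m = 6292
d = (10, 8);  v_rel = (-8, -2),  |v_rel|² = 68
v_rel×d = (-8)·(8) − (-2)·(10) = -44
since m = R²·68 − (-44)²:  R² = (1936 + 6292) / 68 = 121
R = √121 = 11  ⇒  r_B = 11 − 7 = 4

rB=4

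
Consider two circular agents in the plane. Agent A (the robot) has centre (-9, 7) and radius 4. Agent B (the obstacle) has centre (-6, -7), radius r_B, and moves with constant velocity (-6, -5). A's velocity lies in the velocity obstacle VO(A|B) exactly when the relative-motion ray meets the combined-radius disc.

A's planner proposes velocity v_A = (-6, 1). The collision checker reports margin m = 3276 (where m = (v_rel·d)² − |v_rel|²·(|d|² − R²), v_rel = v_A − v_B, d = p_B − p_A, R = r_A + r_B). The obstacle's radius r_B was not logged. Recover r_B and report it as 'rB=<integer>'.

m = 3276
d = (3, -14);  v_rel = (0, 6),  |v_rel|² = 36
v_rel×d = (0)·(-14) − (6)·(3) = -18
since m = R²·36 − (-18)²:  R² = (324 + 3276) / 36 = 100
R = √100 = 10  ⇒  r_B = 10 − 4 = 6

rB=6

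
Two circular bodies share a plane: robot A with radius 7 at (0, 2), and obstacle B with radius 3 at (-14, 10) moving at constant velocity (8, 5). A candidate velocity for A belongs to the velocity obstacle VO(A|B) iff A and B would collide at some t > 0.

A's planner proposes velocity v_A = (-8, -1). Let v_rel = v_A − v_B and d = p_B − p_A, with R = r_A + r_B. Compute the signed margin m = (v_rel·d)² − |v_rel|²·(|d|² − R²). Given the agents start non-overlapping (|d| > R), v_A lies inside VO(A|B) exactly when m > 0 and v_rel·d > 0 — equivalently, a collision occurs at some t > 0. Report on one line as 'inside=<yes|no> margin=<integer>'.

d = (-14, 8),  |d|² = 260;  R = 7+3 = 10,  c = 260−10² = 160
v_rel = (-16, -6),  |v_rel|² = 292;  v_rel·d = (-16)·(-14) + (-6)·(8) = 176
292·t² − 352·t + 160 = 0  ⇒  m = 176² − 292·160 = -15744
m = -15744 < 0,  v_rel·d = 176 > 0  ⇒  outside

inside=no margin=-15744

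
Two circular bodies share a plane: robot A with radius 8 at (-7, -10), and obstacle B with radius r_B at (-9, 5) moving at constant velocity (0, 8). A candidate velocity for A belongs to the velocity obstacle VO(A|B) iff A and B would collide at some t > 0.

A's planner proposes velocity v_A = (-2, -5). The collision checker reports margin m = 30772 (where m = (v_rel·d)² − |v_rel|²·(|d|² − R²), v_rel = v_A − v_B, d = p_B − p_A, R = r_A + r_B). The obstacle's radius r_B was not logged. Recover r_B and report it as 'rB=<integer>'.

m = 30772
d = (-2, 15);  v_rel = (-2, -13),  |v_rel|² = 173
v_rel×d = (-2)·(15) − (-13)·(-2) = -56
since m = R²·173 − (-56)²:  R² = (3136 + 30772) / 173 = 196
R = √196 = 14  ⇒  r_B = 14 − 8 = 6

rB=6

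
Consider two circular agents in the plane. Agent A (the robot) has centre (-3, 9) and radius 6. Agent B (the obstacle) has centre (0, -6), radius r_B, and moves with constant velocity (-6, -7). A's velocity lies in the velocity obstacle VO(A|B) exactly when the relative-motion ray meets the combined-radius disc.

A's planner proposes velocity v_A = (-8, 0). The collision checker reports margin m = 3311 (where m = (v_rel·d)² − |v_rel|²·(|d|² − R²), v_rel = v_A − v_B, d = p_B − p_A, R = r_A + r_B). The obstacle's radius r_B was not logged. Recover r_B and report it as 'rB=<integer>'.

m = 3311
d = (3, -15);  v_rel = (-2, 7),  |v_rel|² = 53
v_rel×d = (-2)·(-15) − (7)·(3) = 9
since m = R²·53 − 9²:  R² = (81 + 3311) / 53 = 64
R = √64 = 8  ⇒  r_B = 8 − 6 = 2

rB=2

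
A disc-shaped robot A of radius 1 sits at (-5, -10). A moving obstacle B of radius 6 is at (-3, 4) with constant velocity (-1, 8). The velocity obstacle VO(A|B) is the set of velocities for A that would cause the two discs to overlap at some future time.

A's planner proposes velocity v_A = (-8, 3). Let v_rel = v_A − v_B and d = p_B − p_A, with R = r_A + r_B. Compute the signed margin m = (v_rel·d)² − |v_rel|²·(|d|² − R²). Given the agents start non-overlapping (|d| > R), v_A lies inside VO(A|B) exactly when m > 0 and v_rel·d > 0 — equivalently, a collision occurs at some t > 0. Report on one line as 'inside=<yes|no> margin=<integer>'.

d = (2, 14),  |d|² = 200;  R = 1+6 = 7,  c = 200−7² = 151
v_rel = (-7, -5),  |v_rel|² = 74;  v_rel·d = (-7)·(2) + (-5)·(14) = -84
74·t² + 168·t + 151 = 0  ⇒  m = (-84)² − 74·151 = -4118
m = -4118 < 0,  v_rel·d = -84 < 0  ⇒  outside

inside=no margin=-4118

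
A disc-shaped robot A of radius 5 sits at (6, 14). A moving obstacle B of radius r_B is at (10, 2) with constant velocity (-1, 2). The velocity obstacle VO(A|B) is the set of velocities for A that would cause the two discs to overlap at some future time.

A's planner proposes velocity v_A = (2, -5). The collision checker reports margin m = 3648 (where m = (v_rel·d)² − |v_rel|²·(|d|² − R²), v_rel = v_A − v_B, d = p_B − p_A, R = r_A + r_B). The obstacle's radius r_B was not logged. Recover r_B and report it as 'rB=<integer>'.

m = 3648
d = (4, -12);  v_rel = (3, -7),  |v_rel|² = 58
v_rel×d = (3)·(-12) − (-7)·(4) = -8
since m = R²·58 − (-8)²:  R² = (64 + 3648) / 58 = 64
R = √64 = 8  ⇒  r_B = 8 − 5 = 3

rB=3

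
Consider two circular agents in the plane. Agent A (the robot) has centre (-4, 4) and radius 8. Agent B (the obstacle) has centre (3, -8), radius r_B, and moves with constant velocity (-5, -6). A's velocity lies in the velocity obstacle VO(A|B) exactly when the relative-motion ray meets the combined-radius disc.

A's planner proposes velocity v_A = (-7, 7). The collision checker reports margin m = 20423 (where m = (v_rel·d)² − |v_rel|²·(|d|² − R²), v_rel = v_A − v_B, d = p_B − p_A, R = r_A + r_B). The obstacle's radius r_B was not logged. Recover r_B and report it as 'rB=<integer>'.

m = 20423
d = (7, -12);  v_rel = (-2, 13),  |v_rel|² = 173
v_rel×d = (-2)·(-12) − (13)·(7) = -67
since m = R²·173 − (-67)²:  R² = (4489 + 20423) / 173 = 144
R = √144 = 12  ⇒  r_B = 12 − 8 = 4

rB=4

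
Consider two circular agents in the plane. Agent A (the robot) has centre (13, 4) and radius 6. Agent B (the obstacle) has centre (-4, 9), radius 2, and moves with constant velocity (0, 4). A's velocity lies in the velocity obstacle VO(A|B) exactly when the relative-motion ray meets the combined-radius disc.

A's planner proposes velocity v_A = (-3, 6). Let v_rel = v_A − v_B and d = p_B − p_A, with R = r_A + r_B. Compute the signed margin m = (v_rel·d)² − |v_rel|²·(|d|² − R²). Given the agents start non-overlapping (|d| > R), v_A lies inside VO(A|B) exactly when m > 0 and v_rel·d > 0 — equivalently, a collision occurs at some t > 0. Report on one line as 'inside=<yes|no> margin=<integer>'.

d = (-17, 5),  |d|² = 314;  R = 6+2 = 8,  c = 314−8² = 250
v_rel = (-3, 2),  |v_rel|² = 13;  v_rel·d = (-3)·(-17) + (2)·(5) = 61
13·t² − 122·t + 250 = 0  ⇒  m = 61² − 13·250 = 471
m = 471 > 0,  v_rel·d = 61 > 0  ⇒  inside

inside=yes margin=471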